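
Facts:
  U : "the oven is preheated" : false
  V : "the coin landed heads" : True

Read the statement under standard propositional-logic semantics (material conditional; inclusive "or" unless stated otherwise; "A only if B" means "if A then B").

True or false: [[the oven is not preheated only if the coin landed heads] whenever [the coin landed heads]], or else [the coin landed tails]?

True

In symbols: (V → (¬U → V)) ∨ ¬V

¬U = ¬F = T
¬U → V = T → T = T
V → (¬U → V) = T → T = T
¬V = ¬T = F
(V → (¬U → V)) ∨ ¬V = T ∨ F = T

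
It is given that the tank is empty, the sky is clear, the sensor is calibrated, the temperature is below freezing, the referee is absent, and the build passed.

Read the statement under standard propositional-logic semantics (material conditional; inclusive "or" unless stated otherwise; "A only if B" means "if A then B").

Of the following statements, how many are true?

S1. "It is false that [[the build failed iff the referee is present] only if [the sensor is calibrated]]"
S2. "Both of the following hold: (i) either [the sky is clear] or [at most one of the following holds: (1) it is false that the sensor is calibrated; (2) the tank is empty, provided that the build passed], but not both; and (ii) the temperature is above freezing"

Let V = "the build passed" (T), U = "the referee is present" (F), R = "the sensor is calibrated" (T), Q = "the sky is overcast" (F), P = "the tank is full" (F), S = "the temperature is below freezing" (T).

S1: Formalization: ~((~V <-> U) -> R)

~V = ~T = F
~V <-> U = F <-> F = T
(~V <-> U) -> R = T -> T = T
~((~V <-> U) -> R) = ~T = F
Thus S1 is false.

S2: In symbols: (~Q xor (~R nand (V -> ~P))) & ~S

~Q = ~F = T
~R = ~T = F
~P = ~F = T
V -> ~P = T -> T = T
~R nand (V -> ~P) = F nand T = T
~Q xor (~R nand (V -> ~P)) = T xor T = F
~S = ~T = F
(~Q xor (~R nand (V -> ~P))) & ~S = F & F = F
So S2 is false.

0 of the 2 statements are true (none).

0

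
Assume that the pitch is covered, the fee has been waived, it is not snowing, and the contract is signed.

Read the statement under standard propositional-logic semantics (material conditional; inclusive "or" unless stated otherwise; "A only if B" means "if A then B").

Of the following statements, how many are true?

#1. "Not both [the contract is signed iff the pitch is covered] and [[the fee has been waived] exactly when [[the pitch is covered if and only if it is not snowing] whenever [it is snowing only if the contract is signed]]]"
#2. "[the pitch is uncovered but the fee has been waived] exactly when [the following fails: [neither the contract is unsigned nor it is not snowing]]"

0

Let S = "the contract is signed" (T), P = "the pitch is covered" (T), Q = "the fee has been waived" (T), R = "it is snowing" (F).

#1: In symbols: (S <-> P) nand (Q <-> ((R -> S) -> (P <-> ~R)))

S <-> P = T <-> T = T
R -> S = F -> T = T
~R = ~F = T
P <-> ~R = T <-> T = T
(R -> S) -> (P <-> ~R) = T -> T = T
Q <-> ((R -> S) -> (P <-> ~R)) = T <-> T = T
(S <-> P) nand (Q <-> ((R -> S) -> (P <-> ~R))) = T nand T = F
Hence #1 is false.

#2: Formalization: (~P & Q) <-> ~(~S nor ~R)

~P = ~T = F
~P & Q = F & T = F
~S = ~T = F
~R = ~F = T
~S nor ~R = F nor T = F
~(~S nor ~R) = ~F = T
(~P & Q) <-> ~(~S nor ~R) = F <-> T = F
Hence #2 is false.

0 of the 2 statements are true (none).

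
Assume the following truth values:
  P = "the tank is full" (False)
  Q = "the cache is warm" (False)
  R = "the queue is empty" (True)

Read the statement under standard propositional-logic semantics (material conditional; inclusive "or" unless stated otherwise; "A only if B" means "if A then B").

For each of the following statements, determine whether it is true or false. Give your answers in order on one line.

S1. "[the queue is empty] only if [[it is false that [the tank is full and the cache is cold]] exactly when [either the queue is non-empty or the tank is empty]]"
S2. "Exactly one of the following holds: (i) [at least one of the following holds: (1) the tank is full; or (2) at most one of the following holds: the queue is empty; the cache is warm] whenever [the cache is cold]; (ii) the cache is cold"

S1: Parsed as R -> (not (P and not Q) iff (not R or not P))

not Q = not False = True
P and not Q = False and True = False
not (P and not Q) = not False = True
not R = not True = False
not P = not False = True
not R or not P = False or True = True
not (P and not Q) iff (not R or not P) = True iff True = True
R -> (not (P and not Q) iff (not R or not P)) = True -> True = True
So S1 is true.

S2: In symbols: (not Q -> (P or (R nand Q))) xor not Q

not Q = not False = True
R nand Q = True nand False = True
P or (R nand Q) = False or True = True
not Q -> (P or (R nand Q)) = True -> True = True
not Q = not False = True
(not Q -> (P or (R nand Q))) xor not Q = True xor True = False
So S2 is false.

S1 True / S2 False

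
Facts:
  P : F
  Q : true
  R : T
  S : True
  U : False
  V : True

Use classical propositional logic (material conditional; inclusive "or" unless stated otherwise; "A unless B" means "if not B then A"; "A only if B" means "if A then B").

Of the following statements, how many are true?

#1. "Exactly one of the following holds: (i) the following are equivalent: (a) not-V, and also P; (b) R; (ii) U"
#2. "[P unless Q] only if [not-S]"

#1: This is ((not V and P) iff R) xor U.

not V = not True = False
not V and P = False and False = False
(not V and P) iff R = False iff True = False
((not V and P) iff R) xor U = False xor False = False
So #1 is false.

#2: Parsed as (P or Q) -> not S

P or Q = False or True = True
not S = not True = False
(P or Q) -> not S = True -> False = False
Thus #2 is false.

0 of the 2 statements are true (none).

0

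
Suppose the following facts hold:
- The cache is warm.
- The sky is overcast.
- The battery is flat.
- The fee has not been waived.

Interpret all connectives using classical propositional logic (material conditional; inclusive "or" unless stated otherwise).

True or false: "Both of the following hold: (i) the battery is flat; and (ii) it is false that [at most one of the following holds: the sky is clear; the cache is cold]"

The statement is false.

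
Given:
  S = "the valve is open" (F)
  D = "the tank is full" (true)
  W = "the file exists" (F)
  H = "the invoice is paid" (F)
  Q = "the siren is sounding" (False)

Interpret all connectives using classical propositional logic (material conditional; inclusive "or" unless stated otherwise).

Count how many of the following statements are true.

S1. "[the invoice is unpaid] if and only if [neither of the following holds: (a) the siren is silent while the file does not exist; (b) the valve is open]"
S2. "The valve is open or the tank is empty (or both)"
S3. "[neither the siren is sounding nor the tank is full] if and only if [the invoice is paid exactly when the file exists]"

S1: In symbols: ¬H ↔ ((¬Q ∧ ¬W) ↓ S)

¬H = ¬F = T
¬Q = ¬F = T
¬W = ¬F = T
¬Q ∧ ¬W = T ∧ T = T
(¬Q ∧ ¬W) ↓ S = T ↓ F = F
¬H ↔ ((¬Q ∧ ¬W) ↓ S) = T ↔ F = F
So S1 is false.

S2: In symbols: S ∨ ¬D

¬D = ¬T = F
S ∨ ¬D = F ∨ F = F
So S2 is false.

S3: In symbols: (Q ↓ D) ↔ (H ↔ W)

Q ↓ D = F ↓ T = F
H ↔ W = F ↔ F = T
(Q ↓ D) ↔ (H ↔ W) = F ↔ T = F
Hence S3 is false.

Count: 0.

0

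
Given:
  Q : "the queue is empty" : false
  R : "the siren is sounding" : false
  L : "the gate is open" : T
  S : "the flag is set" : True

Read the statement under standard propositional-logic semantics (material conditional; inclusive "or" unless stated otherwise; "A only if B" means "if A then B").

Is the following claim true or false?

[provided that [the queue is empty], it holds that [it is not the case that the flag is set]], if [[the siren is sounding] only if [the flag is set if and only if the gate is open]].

Values: R=F, S=T, L=T, Q=F.
Parsed as (R -> (S <-> L)) -> (Q -> ~S)

S <-> L = T <-> T = T
R -> (S <-> L) = F -> T = T
~S = ~T = F
Q -> ~S = F -> F = T
(R -> (S <-> L)) -> (Q -> ~S) = T -> T = T

The statement is true.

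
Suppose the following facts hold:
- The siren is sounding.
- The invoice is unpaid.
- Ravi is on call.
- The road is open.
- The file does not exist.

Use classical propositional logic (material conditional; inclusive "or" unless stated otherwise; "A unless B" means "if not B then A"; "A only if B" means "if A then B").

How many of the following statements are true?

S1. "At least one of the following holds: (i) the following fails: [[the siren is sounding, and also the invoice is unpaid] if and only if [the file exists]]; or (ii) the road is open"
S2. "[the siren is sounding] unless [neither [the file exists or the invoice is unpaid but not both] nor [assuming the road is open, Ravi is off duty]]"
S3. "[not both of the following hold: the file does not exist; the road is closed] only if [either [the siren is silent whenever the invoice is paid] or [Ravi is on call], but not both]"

Let Q = "the siren is sounding" (T), K = "the invoice is paid" (F), G = "the file exists" (F), S = "the road is closed" (F), D = "Ravi is on call" (T).

S1: This is ~((Q & ~K) <-> G) | ~S.

~K = ~F = T
Q & ~K = T & T = T
(Q & ~K) <-> G = T <-> F = F
~((Q & ~K) <-> G) = ~F = T
~S = ~F = T
~((Q & ~K) <-> G) | ~S = T | T = T
Thus S1 is true.

S2: This is Q | ((G xor ~K) nor (~S -> ~D)).

~K = ~F = T
G xor ~K = F xor T = T
~S = ~F = T
~D = ~T = F
~S -> ~D = T -> F = F
(G xor ~K) nor (~S -> ~D) = T nor F = F
Q | ((G xor ~K) nor (~S -> ~D)) = T | F = T
Thus S2 is true.

S3: Parsed as (~G nand S) -> ((K -> ~Q) xor D)

~G = ~F = T
~G nand S = T nand F = T
~Q = ~T = F
K -> ~Q = F -> F = T
(K -> ~Q) xor D = T xor T = F
(~G nand S) -> ((K -> ~Q) xor D) = T -> F = F
Thus S3 is false.

True statements: 2.

2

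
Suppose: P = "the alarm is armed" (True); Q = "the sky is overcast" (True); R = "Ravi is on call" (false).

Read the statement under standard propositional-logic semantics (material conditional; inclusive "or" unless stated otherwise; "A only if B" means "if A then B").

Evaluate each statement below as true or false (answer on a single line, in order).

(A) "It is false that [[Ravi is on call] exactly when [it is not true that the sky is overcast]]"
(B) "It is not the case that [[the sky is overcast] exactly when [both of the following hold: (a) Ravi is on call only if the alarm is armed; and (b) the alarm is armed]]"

(A): Formalization: not (R iff not Q)

not Q = not True = False
R iff not Q = False iff False = True
not (R iff not Q) = not True = False
Thus (A) is false.

(B): This is not (Q iff ((R -> P) and P)).

R -> P = False -> True = True
(R -> P) and P = True and True = True
Q iff ((R -> P) and P) = True iff True = True
not (Q iff ((R -> P) and P)) = not True = False
So (B) is false.

(A) False; (B) False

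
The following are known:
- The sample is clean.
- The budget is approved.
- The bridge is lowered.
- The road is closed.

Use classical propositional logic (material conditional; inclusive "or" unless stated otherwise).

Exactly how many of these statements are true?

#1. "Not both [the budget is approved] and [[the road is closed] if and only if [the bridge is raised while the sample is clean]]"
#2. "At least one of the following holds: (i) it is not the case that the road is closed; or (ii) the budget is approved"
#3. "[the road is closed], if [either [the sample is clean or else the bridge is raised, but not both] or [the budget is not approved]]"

3

Let R = "the budget is approved" (T), N = "the road is closed" (T), D = "the bridge is raised" (F), G = "the sample is contaminated" (F).

#1: Formalization: R ↑ (N ↔ (D ∧ ¬G))

¬G = ¬F = T
D ∧ ¬G = F ∧ T = F
N ↔ (D ∧ ¬G) = T ↔ F = F
R ↑ (N ↔ (D ∧ ¬G)) = T ↑ F = T
Thus #1 is true.

#2: Parsed as ¬N ∨ R

¬N = ¬T = F
¬N ∨ R = F ∨ T = T
Hence #2 is true.

#3: Parsed as ((¬G ⊕ D) ∨ ¬R) → N

¬G = ¬F = T
¬G ⊕ D = T ⊕ F = T
¬R = ¬T = F
(¬G ⊕ D) ∨ ¬R = T ∨ F = T
((¬G ⊕ D) ∨ ¬R) → N = T → T = T
So #3 is true.

True statements: 3.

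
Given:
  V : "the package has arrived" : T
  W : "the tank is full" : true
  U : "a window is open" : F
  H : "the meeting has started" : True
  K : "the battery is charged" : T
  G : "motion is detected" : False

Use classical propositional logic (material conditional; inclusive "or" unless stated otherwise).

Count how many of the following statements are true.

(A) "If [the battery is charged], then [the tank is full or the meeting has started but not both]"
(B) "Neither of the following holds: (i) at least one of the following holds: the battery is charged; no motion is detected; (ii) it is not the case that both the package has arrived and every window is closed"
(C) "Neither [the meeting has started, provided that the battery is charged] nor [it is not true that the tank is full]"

0

(A): Parsed as K → (W ⊕ H)

W ⊕ H = T ⊕ T = F
K → (W ⊕ H) = T → F = F
Hence (A) is false.

(B): This is (K ∨ ¬G) ↓ (V ↑ ¬U).

¬G = ¬F = T
K ∨ ¬G = T ∨ T = T
¬U = ¬F = T
V ↑ ¬U = T ↑ T = F
(K ∨ ¬G) ↓ (V ↑ ¬U) = T ↓ F = F
So (B) is false.

(C): Parsed as (K → H) ↓ ¬W

K → H = T → T = T
¬W = ¬T = F
(K → H) ↓ ¬W = T ↓ F = F
Thus (C) is false.

True statements: 0 (none).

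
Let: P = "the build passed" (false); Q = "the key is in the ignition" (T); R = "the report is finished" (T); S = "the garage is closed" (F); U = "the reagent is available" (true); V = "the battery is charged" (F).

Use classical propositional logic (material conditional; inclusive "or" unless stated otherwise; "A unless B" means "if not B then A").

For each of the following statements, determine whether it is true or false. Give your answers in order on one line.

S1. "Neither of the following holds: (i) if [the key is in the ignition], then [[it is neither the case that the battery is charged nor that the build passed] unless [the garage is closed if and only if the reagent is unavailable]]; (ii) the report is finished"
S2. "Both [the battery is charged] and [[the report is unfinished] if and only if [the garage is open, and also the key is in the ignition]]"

S1 False / S2 False

S1: Formalization: (Q -> ((V nor P) | (S <-> ~U))) nor R

V nor P = F nor F = T
~U = ~T = F
S <-> ~U = F <-> F = T
(V nor P) | (S <-> ~U) = T | T = T
Q -> ((V nor P) | (S <-> ~U)) = T -> T = T
(Q -> ((V nor P) | (S <-> ~U))) nor R = T nor T = F
Hence S1 is false.

S2: This is V & (~R <-> (~S & Q)).

~R = ~T = F
~S = ~F = T
~S & Q = T & T = T
~R <-> (~S & Q) = F <-> T = F
V & (~R <-> (~S & Q)) = F & F = F
So S2 is false.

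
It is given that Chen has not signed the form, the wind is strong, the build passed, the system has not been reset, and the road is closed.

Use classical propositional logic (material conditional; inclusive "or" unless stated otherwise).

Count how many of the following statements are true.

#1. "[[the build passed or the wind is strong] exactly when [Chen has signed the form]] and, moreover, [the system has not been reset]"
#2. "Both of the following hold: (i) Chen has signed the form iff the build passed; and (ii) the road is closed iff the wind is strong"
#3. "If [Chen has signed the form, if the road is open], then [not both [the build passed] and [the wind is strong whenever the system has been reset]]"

Let R = "the build passed" (T), Q = "the wind is strong" (T), P = "Chen has signed the form" (F), S = "the system has been reset" (F), U = "the road is closed" (T).

#1: In symbols: ((R | Q) <-> P) & ~S

R | Q = T | T = T
(R | Q) <-> P = T <-> F = F
~S = ~F = T
((R | Q) <-> P) & ~S = F & T = F
Thus #1 is false.

#2: This is (P <-> R) & (U <-> Q).

P <-> R = F <-> T = F
U <-> Q = T <-> T = T
(P <-> R) & (U <-> Q) = F & T = F
So #2 is false.

#3: This is (~U -> P) -> (R nand (S -> Q)).

~U = ~T = F
~U -> P = F -> F = T
S -> Q = F -> T = T
R nand (S -> Q) = T nand T = F
(~U -> P) -> (R nand (S -> Q)) = T -> F = F
Thus #3 is false.

0 of the 3 statements are true (none).

0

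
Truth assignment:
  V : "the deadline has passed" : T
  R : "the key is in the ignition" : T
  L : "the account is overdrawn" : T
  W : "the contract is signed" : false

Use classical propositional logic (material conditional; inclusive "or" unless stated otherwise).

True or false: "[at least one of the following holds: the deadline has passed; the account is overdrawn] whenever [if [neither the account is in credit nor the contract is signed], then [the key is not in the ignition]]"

Values: L=True, W=False, R=True, V=True.
This is ((not L nor W) -> not R) -> (V or L).

not L = not True = False
not L nor W = False nor False = True
not R = not True = False
(not L nor W) -> not R = True -> False = False
V or L = True or True = True
((not L nor W) -> not R) -> (V or L) = False -> True = True

True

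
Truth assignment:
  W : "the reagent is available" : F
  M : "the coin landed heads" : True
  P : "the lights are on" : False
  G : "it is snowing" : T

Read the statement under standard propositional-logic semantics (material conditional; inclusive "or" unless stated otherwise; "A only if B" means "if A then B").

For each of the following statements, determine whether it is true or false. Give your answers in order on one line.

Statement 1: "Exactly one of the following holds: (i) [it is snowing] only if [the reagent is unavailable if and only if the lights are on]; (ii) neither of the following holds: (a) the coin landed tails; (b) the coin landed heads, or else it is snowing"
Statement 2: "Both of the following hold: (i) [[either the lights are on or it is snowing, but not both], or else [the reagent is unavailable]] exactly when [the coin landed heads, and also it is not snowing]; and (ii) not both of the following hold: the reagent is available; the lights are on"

Statement 1 F; Statement 2 F

Statement 1: This is (G → (¬W ↔ P)) ⊕ (¬M ↓ (M ∨ G)).

¬W = ¬F = T
¬W ↔ P = T ↔ F = F
G → (¬W ↔ P) = T → F = F
¬M = ¬T = F
M ∨ G = T ∨ T = T
¬M ↓ (M ∨ G) = F ↓ T = F
(G → (¬W ↔ P)) ⊕ (¬M ↓ (M ∨ G)) = F ⊕ F = F
Thus Statement 1 is false.

Statement 2: Parsed as (((P ⊕ G) ∨ ¬W) ↔ (M ∧ ¬G)) ∧ (W ↑ P)

P ⊕ G = F ⊕ T = T
¬W = ¬F = T
(P ⊕ G) ∨ ¬W = T ∨ T = T
¬G = ¬T = F
M ∧ ¬G = T ∧ F = F
((P ⊕ G) ∨ ¬W) ↔ (M ∧ ¬G) = T ↔ F = F
W ↑ P = F ↑ F = T
(((P ⊕ G) ∨ ¬W) ↔ (M ∧ ¬G)) ∧ (W ↑ P) = F ∧ T = F
Thus Statement 2 is false.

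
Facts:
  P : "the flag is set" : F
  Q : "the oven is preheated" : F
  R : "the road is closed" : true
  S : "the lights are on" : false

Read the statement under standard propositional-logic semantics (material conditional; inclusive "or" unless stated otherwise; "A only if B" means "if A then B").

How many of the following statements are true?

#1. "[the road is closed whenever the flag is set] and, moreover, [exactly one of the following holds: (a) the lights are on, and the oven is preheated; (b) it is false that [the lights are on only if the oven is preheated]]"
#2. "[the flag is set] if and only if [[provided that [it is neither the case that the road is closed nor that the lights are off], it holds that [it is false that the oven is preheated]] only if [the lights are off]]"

0

#1: This is (P → R) ∧ ((S ∧ Q) ⊕ ¬(S → Q)).

P → R = F → T = T
S ∧ Q = F ∧ F = F
S → Q = F → F = T
¬(S → Q) = ¬T = F
(S ∧ Q) ⊕ ¬(S → Q) = F ⊕ F = F
(P → R) ∧ ((S ∧ Q) ⊕ ¬(S → Q)) = T ∧ F = F
Thus #1 is false.

#2: This is P ↔ (((R ↓ ¬S) → ¬Q) → ¬S).

¬S = ¬F = T
R ↓ ¬S = T ↓ T = F
¬Q = ¬F = T
(R ↓ ¬S) → ¬Q = F → T = T
¬S = ¬F = T
((R ↓ ¬S) → ¬Q) → ¬S = T → T = T
P ↔ (((R ↓ ¬S) → ¬Q) → ¬S) = F ↔ T = F
So #2 is false.

True statements: 0 (none).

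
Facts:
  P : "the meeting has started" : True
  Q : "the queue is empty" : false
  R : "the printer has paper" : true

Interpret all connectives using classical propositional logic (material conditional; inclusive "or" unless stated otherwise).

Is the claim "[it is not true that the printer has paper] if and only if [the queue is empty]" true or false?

true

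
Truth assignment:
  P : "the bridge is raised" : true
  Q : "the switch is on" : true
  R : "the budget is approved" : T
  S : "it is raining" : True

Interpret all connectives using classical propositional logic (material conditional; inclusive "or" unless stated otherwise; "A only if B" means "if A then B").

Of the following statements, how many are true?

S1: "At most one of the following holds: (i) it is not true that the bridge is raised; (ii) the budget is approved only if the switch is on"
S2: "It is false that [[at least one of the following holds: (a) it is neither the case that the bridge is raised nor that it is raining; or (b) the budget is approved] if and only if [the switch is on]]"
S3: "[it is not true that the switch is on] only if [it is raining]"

S1: Formalization: not P nand (R -> Q)

not P = not True = False
R -> Q = True -> True = True
not P nand (R -> Q) = False nand True = True
Hence S1 is true.

S2: Parsed as not (((P nor S) or R) iff Q)

P nor S = True nor True = False
(P nor S) or R = False or True = True
((P nor S) or R) iff Q = True iff True = True
not (((P nor S) or R) iff Q) = not True = False
Thus S2 is false.

S3: Parsed as not Q -> S

not Q = not True = False
not Q -> S = False -> True = True
Hence S3 is true.

Count: 2.

2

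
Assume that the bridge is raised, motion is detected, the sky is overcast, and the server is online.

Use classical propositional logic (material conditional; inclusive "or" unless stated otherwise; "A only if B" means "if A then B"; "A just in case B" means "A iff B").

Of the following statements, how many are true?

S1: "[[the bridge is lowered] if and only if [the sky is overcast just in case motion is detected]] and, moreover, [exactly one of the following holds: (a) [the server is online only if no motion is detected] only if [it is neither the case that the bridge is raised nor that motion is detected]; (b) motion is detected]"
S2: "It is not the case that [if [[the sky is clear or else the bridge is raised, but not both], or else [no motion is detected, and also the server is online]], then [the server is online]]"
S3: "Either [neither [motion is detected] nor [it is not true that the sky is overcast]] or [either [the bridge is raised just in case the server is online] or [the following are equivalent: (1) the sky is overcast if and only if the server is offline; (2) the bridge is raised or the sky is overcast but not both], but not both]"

0

Let P = "the bridge is raised" (True), R = "the sky is overcast" (True), Q = "motion is detected" (True), S = "the server is online" (True).

S1: In symbols: (not P iff (R iff Q)) and (((S -> not Q) -> (P nor Q)) xor Q)

not P = not True = False
R iff Q = True iff True = True
not P iff (R iff Q) = False iff True = False
not Q = not True = False
S -> not Q = True -> False = False
P nor Q = True nor True = False
(S -> not Q) -> (P nor Q) = False -> False = True
((S -> not Q) -> (P nor Q)) xor Q = True xor True = False
(not P iff (R iff Q)) and (((S -> not Q) -> (P nor Q)) xor Q) = False and False = False
Thus S1 is false.

S2: Formalization: not (((not R xor P) or (not Q and S)) -> S)

not R = not True = False
not R xor P = False xor True = True
not Q = not True = False
not Q and S = False and True = False
(not R xor P) or (not Q and S) = True or False = True
((not R xor P) or (not Q and S)) -> S = True -> True = True
not (((not R xor P) or (not Q and S)) -> S) = not True = False
Hence S2 is false.

S3: Formalization: (Q nor not R) or ((P iff S) xor ((R iff not S) iff (P xor R)))

not R = not True = False
Q nor not R = True nor False = False
P iff S = True iff True = True
not S = not True = False
R iff not S = True iff False = False
P xor R = True xor True = False
(R iff not S) iff (P xor R) = False iff False = True
(P iff S) xor ((R iff not S) iff (P xor R)) = True xor True = False
(Q nor not R) or ((P iff S) xor ((R iff not S) iff (P xor R))) = False or False = False
Thus S3 is false.

0 of the 3 statements are true (none).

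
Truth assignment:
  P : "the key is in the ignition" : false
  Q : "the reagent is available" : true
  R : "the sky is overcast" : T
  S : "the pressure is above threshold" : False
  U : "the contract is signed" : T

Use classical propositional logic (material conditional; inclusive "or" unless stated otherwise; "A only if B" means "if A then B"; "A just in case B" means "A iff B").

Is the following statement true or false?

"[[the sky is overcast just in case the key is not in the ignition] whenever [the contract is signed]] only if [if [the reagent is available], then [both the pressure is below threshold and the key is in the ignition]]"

False.

In symbols: (U -> (R iff not P)) -> (Q -> (not S and P))

not P = not False = True
R iff not P = True iff True = True
U -> (R iff not P) = True -> True = True
not S = not False = True
not S and P = True and False = False
Q -> (not S and P) = True -> False = False
(U -> (R iff not P)) -> (Q -> (not S and P)) = True -> False = False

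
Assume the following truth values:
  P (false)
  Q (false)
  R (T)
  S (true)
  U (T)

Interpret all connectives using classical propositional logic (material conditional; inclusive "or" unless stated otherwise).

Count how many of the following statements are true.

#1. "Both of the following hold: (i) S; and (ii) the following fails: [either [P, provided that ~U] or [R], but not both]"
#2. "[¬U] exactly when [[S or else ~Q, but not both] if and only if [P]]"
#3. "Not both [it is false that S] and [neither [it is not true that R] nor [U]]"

2

#1: This is S and not ((not U -> P) xor R).

not U = not True = False
not U -> P = False -> False = True
(not U -> P) xor R = True xor True = False
not ((not U -> P) xor R) = not False = True
S and not ((not U -> P) xor R) = True and True = True
Thus #1 is true.

#2: In symbols: not U iff ((S xor not Q) iff P)

not U = not True = False
not Q = not False = True
S xor not Q = True xor True = False
(S xor not Q) iff P = False iff False = True
not U iff ((S xor not Q) iff P) = False iff True = False
So #2 is false.

#3: In symbols: not S nand (not R nor U)

not S = not True = False
not R = not True = False
not R nor U = False nor True = False
not S nand (not R nor U) = False nand False = True
Thus #3 is true.

True statements: 2 (#1, #3).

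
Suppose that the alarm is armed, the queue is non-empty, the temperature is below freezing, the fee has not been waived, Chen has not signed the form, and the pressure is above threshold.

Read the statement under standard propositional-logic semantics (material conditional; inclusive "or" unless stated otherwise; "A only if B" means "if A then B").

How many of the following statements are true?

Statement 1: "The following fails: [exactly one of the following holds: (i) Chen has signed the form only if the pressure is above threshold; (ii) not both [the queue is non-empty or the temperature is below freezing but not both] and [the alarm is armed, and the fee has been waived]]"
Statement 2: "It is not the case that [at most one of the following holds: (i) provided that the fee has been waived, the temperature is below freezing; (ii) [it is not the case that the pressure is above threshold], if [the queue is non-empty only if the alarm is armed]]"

Let U = "Chen has signed the form" (F), V = "the pressure is above threshold" (T), Q = "the queue is empty" (F), R = "the temperature is below freezing" (T), P = "the alarm is armed" (T), S = "the fee has been waived" (F).

Statement 1: Parsed as ~((U -> V) xor ((~Q xor R) nand (P & S)))

U -> V = F -> T = T
~Q = ~F = T
~Q xor R = T xor T = F
P & S = T & F = F
(~Q xor R) nand (P & S) = F nand F = T
(U -> V) xor ((~Q xor R) nand (P & S)) = T xor T = F
~((U -> V) xor ((~Q xor R) nand (P & S))) = ~F = T
So Statement 1 is true.

Statement 2: Parsed as ~((S -> R) nand ((~Q -> P) -> ~V))

S -> R = F -> T = T
~Q = ~F = T
~Q -> P = T -> T = T
~V = ~T = F
(~Q -> P) -> ~V = T -> F = F
(S -> R) nand ((~Q -> P) -> ~V) = T nand F = T
~((S -> R) nand ((~Q -> P) -> ~V)) = ~T = F
Hence Statement 2 is false.

1 of the 2 statements is true.

1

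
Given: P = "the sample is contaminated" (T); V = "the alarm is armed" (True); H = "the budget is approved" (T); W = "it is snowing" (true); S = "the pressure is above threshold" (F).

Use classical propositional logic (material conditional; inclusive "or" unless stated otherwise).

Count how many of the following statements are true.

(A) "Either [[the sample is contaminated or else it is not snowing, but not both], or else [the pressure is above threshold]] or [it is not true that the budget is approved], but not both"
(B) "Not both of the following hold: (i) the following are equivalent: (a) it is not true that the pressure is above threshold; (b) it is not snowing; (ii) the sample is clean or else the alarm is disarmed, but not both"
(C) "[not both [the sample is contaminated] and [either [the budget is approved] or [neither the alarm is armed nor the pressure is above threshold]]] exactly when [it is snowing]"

2

(A): Formalization: ((P xor ~W) | S) xor ~H

~W = ~T = F
P xor ~W = T xor F = T
(P xor ~W) | S = T | F = T
~H = ~T = F
((P xor ~W) | S) xor ~H = T xor F = T
Hence (A) is true.

(B): Parsed as (~S <-> ~W) nand (~P xor ~V)

~S = ~F = T
~W = ~T = F
~S <-> ~W = T <-> F = F
~P = ~T = F
~V = ~T = F
~P xor ~V = F xor F = F
(~S <-> ~W) nand (~P xor ~V) = F nand F = T
So (B) is true.

(C): Formalization: (P nand (H | (V nor S))) <-> W

V nor S = T nor F = F
H | (V nor S) = T | F = T
P nand (H | (V nor S)) = T nand T = F
(P nand (H | (V nor S))) <-> W = F <-> T = F
Hence (C) is false.

Count: 2.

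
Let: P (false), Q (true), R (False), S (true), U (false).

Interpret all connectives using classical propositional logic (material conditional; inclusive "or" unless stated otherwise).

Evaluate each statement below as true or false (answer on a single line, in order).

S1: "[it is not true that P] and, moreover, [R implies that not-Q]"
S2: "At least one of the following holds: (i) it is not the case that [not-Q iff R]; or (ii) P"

S1: Formalization: ¬P ∧ (R → ¬Q)

¬P = ¬F = T
¬Q = ¬T = F
R → ¬Q = F → F = T
¬P ∧ (R → ¬Q) = T ∧ T = T
So S1 is true.

S2: Parsed as ¬(¬Q ↔ R) ∨ P

¬Q = ¬T = F
¬Q ↔ R = F ↔ F = T
¬(¬Q ↔ R) = ¬T = F
¬(¬Q ↔ R) ∨ P = F ∨ F = F
So S2 is false.

S1 true / S2 false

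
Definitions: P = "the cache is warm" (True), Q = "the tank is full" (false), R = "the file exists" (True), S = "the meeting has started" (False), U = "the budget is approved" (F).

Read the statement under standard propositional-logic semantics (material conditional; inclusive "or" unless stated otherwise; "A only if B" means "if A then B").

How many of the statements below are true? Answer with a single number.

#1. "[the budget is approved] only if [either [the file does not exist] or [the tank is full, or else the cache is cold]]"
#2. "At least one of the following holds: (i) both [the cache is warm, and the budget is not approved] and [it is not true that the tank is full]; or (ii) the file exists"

2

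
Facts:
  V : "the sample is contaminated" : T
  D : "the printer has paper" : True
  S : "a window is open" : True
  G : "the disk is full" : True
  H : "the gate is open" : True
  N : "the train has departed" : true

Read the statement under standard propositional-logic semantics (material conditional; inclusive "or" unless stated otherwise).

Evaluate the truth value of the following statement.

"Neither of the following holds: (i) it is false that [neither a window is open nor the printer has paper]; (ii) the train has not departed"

Values: S=T, D=T, N=T.
Parsed as ¬(S ↓ D) ↓ ¬N

S ↓ D = T ↓ T = F
¬(S ↓ D) = ¬F = T
¬N = ¬T = F
¬(S ↓ D) ↓ ¬N = T ↓ F = F

false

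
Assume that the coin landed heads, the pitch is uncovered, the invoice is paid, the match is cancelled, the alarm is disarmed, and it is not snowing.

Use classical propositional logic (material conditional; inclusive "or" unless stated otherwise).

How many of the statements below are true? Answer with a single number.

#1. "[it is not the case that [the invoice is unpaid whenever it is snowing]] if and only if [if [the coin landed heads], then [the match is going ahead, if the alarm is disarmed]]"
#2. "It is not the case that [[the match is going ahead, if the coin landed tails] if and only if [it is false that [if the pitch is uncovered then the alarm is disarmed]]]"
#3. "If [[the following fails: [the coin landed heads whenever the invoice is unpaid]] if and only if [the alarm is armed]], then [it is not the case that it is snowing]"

3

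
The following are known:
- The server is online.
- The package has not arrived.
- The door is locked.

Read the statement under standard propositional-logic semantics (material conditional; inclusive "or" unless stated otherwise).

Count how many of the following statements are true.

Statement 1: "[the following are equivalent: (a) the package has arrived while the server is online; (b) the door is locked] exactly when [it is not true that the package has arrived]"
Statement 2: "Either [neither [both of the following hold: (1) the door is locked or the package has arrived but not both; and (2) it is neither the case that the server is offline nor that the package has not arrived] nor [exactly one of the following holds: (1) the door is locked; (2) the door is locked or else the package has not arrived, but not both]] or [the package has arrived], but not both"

0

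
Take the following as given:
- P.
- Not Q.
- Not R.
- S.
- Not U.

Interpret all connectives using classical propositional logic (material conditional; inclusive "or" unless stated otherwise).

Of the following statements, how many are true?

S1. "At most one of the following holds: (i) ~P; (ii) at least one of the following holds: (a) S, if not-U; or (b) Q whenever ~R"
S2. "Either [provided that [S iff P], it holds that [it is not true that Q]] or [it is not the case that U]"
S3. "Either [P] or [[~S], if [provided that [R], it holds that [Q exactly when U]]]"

3

S1: Formalization: not P nand ((not U -> S) or (not R -> Q))

not P = not True = False
not U = not False = True
not U -> S = True -> True = True
not R = not False = True
not R -> Q = True -> False = False
(not U -> S) or (not R -> Q) = True or False = True
not P nand ((not U -> S) or (not R -> Q)) = False nand True = True
Thus S1 is true.

S2: In symbols: ((S iff P) -> not Q) or not U

S iff P = True iff True = True
not Q = not False = True
(S iff P) -> not Q = True -> True = True
not U = not False = True
((S iff P) -> not Q) or not U = True or True = True
Hence S2 is true.

S3: This is P or ((R -> (Q iff U)) -> not S).

Q iff U = False iff False = True
R -> (Q iff U) = False -> True = True
not S = not True = False
(R -> (Q iff U)) -> not S = True -> False = False
P or ((R -> (Q iff U)) -> not S) = True or False = True
Hence S3 is true.

3 of the 3 statements are true (S1, S2, S3).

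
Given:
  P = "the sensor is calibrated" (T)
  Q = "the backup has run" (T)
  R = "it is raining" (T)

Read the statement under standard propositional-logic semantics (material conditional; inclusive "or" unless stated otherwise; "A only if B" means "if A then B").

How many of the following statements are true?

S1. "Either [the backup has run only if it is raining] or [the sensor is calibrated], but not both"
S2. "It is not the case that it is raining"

S1: In symbols: (Q -> R) xor P

Q -> R = True -> True = True
(Q -> R) xor P = True xor True = False
So S1 is false.

S2: Formalization: not R

not R = not True = False
Hence S2 is false.

0 of the 2 statements are true (none).

0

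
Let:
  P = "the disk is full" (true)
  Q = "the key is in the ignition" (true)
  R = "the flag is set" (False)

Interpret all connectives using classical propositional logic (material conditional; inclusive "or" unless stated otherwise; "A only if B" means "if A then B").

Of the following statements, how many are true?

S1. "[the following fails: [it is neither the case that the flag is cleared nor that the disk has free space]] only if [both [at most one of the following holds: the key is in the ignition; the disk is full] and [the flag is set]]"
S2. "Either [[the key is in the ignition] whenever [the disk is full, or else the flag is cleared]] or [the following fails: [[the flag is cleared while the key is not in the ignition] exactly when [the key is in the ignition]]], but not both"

S1: Formalization: ~(~R nor ~P) -> ((Q nand P) & R)

~R = ~F = T
~P = ~T = F
~R nor ~P = T nor F = F
~(~R nor ~P) = ~F = T
Q nand P = T nand T = F
(Q nand P) & R = F & F = F
~(~R nor ~P) -> ((Q nand P) & R) = T -> F = F
So S1 is false.

S2: This is ((P | ~R) -> Q) xor ~((~R & ~Q) <-> Q).

~R = ~F = T
P | ~R = T | T = T
(P | ~R) -> Q = T -> T = T
~R = ~F = T
~Q = ~T = F
~R & ~Q = T & F = F
(~R & ~Q) <-> Q = F <-> T = F
~((~R & ~Q) <-> Q) = ~F = T
((P | ~R) -> Q) xor ~((~R & ~Q) <-> Q) = T xor T = F
So S2 is false.

True statements: 0 (none).

0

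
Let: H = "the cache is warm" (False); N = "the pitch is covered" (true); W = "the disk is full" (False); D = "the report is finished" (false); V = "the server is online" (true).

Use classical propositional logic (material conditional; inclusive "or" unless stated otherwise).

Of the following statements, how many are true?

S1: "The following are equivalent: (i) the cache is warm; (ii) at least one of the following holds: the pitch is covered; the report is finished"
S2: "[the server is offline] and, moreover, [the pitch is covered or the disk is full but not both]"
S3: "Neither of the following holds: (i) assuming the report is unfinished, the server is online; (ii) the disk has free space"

S1: In symbols: H <-> (N | D)

N | D = T | F = T
H <-> (N | D) = F <-> T = F
Hence S1 is false.

S2: In symbols: ~V & (N xor W)

~V = ~T = F
N xor W = T xor F = T
~V & (N xor W) = F & T = F
So S2 is false.

S3: Formalization: (~D -> V) nor ~W

~D = ~F = T
~D -> V = T -> T = T
~W = ~F = T
(~D -> V) nor ~W = T nor T = F
Hence S3 is false.

0 of the 3 statements are true (none).

0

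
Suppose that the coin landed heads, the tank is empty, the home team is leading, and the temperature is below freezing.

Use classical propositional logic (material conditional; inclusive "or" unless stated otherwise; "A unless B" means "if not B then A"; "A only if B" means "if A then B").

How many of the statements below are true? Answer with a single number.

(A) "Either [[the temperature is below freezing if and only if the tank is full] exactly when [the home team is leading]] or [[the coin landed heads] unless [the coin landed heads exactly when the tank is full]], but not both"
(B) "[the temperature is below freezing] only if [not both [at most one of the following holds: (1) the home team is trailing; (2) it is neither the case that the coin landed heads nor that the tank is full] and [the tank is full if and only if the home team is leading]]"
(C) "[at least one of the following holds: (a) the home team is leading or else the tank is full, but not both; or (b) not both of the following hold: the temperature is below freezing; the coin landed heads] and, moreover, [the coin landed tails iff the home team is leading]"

2

Let V = "the temperature is below freezing" (True), G = "the tank is full" (False), K = "the home team is leading" (True), P = "the coin landed heads" (True).

(A): This is ((V iff G) iff K) xor (P or (P iff G)).

V iff G = True iff False = False
(V iff G) iff K = False iff True = False
P iff G = True iff False = False
P or (P iff G) = True or False = True
((V iff G) iff K) xor (P or (P iff G)) = False xor True = True
So (A) is true.

(B): Parsed as V -> ((not K nand (P nor G)) nand (G iff K))

not K = not True = False
P nor G = True nor False = False
not K nand (P nor G) = False nand False = True
G iff K = False iff True = False
(not K nand (P nor G)) nand (G iff K) = True nand False = True
V -> ((not K nand (P nor G)) nand (G iff K)) = True -> True = True
So (B) is true.

(C): Parsed as ((K xor G) or (V nand P)) and (not P iff K)

K xor G = True xor False = True
V nand P = True nand True = False
(K xor G) or (V nand P) = True or False = True
not P = not True = False
not P iff K = False iff True = False
((K xor G) or (V nand P)) and (not P iff K) = True and False = False
Thus (C) is false.

Count: 2.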